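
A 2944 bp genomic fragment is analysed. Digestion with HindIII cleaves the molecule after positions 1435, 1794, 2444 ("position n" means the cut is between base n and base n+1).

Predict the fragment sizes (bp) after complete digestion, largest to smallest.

Linear molecule, 3 cuts → 4 fragments:
  1435 − 0 = 1435 bp
  1794 − 1435 = 359 bp
  2444 − 1794 = 650 bp
  2944 − 2444 = 500 bp
Sorted largest to smallest: 1435, 650, 500, 359 bp.

1435, 650, 500, 359 bp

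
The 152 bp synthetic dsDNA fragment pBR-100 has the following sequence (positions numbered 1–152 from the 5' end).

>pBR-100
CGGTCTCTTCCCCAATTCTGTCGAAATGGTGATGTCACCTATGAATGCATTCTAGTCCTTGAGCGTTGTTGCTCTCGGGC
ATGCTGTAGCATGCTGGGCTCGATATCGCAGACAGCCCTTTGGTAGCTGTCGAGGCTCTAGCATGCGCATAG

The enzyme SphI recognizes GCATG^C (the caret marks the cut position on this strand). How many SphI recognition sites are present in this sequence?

GCATGC occurs starting at positions 79, 89, 141.
SphI cuts at 3 sites.

3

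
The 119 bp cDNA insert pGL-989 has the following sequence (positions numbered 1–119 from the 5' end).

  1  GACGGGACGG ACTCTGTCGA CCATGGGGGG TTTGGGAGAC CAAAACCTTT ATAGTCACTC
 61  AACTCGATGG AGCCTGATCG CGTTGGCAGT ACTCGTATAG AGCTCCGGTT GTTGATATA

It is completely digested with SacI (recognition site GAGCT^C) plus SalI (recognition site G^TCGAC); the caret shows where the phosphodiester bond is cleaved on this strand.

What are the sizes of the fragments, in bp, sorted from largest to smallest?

88, 16, 15 bp

The SacI site (GAGCTC) starts at position 100.
SacI cuts after base 5 of each site (before the last base), so after position 104.
The SalI site (GTCGAC) starts at position 16.
SalI cuts after the first base of each site, so after position 16.
Combined cut positions: 16, 104.
Linear molecule, 2 cuts → 3 fragments:
  1–16 → 16 bp
  17–104 → 88 bp
  105–119 → 15 bp
Sorted largest to smallest: 88, 16, 15 bp.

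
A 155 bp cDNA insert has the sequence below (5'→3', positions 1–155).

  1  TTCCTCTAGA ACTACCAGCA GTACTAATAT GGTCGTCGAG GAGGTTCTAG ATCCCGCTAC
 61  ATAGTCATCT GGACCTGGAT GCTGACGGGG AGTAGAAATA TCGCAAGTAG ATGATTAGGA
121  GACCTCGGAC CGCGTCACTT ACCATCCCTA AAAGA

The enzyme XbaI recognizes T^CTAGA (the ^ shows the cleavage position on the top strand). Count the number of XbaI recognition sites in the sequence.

2

TCTAGA occurs starting at positions 5, 46.
XbaI cuts at 2 sites.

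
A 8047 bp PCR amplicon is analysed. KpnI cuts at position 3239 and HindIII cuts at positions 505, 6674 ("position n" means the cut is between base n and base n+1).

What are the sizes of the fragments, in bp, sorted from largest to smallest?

3435, 2734, 1373, 505 bp

Combined cut positions (sorted): 505, 3239, 6674.
Linear molecule, 3 cuts → 4 fragments:
  505 − 0 = 505 bp
  3239 − 505 = 2734 bp
  6674 − 3239 = 3435 bp
  8047 − 6674 = 1373 bp
Sorted largest to smallest: 3435, 2734, 1373, 505 bp.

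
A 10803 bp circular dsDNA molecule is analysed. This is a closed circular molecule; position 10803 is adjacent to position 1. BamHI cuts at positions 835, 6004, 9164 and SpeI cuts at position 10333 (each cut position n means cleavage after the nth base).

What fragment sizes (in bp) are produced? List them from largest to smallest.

Combined cut positions (sorted): 835, 6004, 9164, 10333.
Circular molecule, 4 cuts → 4 fragments:
  6004 − 835 = 5169 bp
  9164 − 6004 = 3160 bp
  10333 − 9164 = 1169 bp
  wrap: 10803 − 10333 + 835 = 1305 bp
Sorted largest to smallest: 5169, 3160, 1305, 1169 bp.

5169, 3160, 1305, 1169 bp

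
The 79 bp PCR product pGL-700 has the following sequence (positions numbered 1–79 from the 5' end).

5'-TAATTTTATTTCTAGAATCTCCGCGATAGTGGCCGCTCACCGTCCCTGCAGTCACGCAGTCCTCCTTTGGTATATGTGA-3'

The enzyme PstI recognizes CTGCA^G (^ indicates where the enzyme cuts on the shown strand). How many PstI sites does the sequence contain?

1

CTGCAG occurs starting at position 46.
PstI cuts at 1 site.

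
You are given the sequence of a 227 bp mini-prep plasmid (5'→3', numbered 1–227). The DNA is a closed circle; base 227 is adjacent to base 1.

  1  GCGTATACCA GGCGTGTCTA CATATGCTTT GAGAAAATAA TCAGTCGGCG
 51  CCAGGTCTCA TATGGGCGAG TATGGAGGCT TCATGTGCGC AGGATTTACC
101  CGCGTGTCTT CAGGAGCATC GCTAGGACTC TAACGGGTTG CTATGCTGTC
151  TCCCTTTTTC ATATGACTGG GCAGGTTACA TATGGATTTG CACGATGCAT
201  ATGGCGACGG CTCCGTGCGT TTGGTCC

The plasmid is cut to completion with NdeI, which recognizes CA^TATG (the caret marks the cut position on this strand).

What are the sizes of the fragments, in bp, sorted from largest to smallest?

101, 50, 38, 19, 19 bp

NdeI sites (CATATG) start at positions 21, 59, 160, 179, 198.
NdeI cuts after base 2 of each site, so after positions 22, 60, 161, 180, 199.
Circular molecule, 5 cuts → 5 fragments:
  23–60 → 38 bp
  61–161 → 101 bp
  162–180 → 19 bp
  181–199 → 19 bp
  200–227 then 1–22 → 28 + 22 = 50 bp
Sorted largest to smallest: 101, 50, 38, 19, 19 bp.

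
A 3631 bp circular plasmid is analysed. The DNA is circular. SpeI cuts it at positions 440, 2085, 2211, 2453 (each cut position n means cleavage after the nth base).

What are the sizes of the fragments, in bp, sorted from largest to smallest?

1645, 1618, 242, 126 bp

Circular molecule, 4 cuts → 4 fragments:
  2085 − 440 = 1645 bp
  2211 − 2085 = 126 bp
  2453 − 2211 = 242 bp
  wrap: 3631 − 2453 + 440 = 1618 bp
Sorted largest to smallest: 1645, 1618, 242, 126 bp.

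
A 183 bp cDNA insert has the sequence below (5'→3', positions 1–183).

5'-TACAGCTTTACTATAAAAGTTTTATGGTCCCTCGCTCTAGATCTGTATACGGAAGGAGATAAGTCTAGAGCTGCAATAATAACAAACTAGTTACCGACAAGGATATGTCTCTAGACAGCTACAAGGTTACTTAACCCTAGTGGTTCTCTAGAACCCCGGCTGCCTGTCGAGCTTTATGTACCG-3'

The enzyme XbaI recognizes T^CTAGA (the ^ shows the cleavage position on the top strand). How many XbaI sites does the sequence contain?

4

TCTAGA occurs starting at positions 36, 64, 110, 147.
XbaI cuts at 4 sites.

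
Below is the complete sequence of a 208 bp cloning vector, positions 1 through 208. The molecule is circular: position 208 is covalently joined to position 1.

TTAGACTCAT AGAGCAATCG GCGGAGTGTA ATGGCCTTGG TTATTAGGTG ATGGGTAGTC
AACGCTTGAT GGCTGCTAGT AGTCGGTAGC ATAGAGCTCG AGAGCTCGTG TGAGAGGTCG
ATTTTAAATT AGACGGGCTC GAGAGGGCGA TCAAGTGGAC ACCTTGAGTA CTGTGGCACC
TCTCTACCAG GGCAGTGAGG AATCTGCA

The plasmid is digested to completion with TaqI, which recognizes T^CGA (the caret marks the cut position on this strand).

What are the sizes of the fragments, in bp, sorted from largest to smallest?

TaqI sites (TCGA) start at positions 98, 118, 139.
TaqI cuts after the first base of each site, so after positions 98, 118, 139.
Circular molecule, 3 cuts → 3 fragments:
  99–118 → 20 bp
  119–139 → 21 bp
  140–208 then 1–98 → 69 + 98 = 167 bp
Sorted largest to smallest: 167, 21, 20 bp.

167, 21, 20 bp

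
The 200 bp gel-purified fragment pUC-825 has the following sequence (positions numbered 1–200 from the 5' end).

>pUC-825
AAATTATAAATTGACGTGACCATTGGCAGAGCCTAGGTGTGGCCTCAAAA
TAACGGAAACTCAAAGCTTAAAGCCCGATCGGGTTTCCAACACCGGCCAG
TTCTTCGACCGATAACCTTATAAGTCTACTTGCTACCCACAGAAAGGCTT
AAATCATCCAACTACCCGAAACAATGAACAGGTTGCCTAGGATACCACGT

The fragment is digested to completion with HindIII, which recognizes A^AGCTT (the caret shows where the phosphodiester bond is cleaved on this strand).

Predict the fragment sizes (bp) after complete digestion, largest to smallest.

136, 64 bp

The HindIII site (AAGCTT) starts at position 64.
HindIII cuts after the first base of each site, so after position 64.
Linear molecule, 1 cut → 2 fragments:
  1–64 → 64 bp
  65–200 → 136 bp
Sorted largest to smallest: 136, 64 bp.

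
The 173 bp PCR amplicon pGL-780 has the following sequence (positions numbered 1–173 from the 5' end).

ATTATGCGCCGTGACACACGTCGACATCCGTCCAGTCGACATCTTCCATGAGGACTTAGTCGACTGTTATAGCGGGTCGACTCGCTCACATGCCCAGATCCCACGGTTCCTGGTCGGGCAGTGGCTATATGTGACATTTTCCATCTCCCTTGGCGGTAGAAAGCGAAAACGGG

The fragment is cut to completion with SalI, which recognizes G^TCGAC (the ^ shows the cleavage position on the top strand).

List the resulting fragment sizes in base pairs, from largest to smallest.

SalI sites (GTCGAC) start at positions 20, 35, 59, 76.
SalI cuts after the first base of each site, so after positions 20, 35, 59, 76.
Linear molecule, 4 cuts → 5 fragments:
  1–20 → 20 bp
  21–35 → 15 bp
  36–59 → 24 bp
  60–76 → 17 bp
  77–173 → 97 bp
Sorted largest to smallest: 97, 24, 20, 17, 15 bp.

97, 24, 20, 17, 15 bp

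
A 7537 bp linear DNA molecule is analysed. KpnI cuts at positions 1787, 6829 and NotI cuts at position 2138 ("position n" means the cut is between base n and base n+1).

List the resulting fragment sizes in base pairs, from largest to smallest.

Combined cut positions (sorted): 1787, 2138, 6829.
Linear molecule, 3 cuts → 4 fragments:
  1787 − 0 = 1787 bp
  2138 − 1787 = 351 bp
  6829 − 2138 = 4691 bp
  7537 − 6829 = 708 bp
Sorted largest to smallest: 4691, 1787, 708, 351 bp.

4691, 1787, 708, 351 bp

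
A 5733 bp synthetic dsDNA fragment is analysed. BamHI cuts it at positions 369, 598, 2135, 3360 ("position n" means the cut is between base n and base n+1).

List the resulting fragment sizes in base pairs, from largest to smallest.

2373, 1537, 1225, 369, 229 bp

Linear molecule, 4 cuts → 5 fragments:
  369 − 0 = 369 bp
  598 − 369 = 229 bp
  2135 − 598 = 1537 bp
  3360 − 2135 = 1225 bp
  5733 − 3360 = 2373 bp
Sorted largest to smallest: 2373, 1537, 1225, 369, 229 bp.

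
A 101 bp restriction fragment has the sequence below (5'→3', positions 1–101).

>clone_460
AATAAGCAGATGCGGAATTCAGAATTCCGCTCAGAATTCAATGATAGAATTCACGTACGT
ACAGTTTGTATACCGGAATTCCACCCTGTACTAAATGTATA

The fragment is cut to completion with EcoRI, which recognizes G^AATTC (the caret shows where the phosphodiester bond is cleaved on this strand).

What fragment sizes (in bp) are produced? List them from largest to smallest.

EcoRI sites (GAATTC) start at positions 15, 22, 34, 47, 76.
EcoRI cuts after the first base of each site, so after positions 15, 22, 34, 47, 76.
Linear molecule, 5 cuts → 6 fragments:
  1–15 → 15 bp
  16–22 → 7 bp
  23–34 → 12 bp
  35–47 → 13 bp
  48–76 → 29 bp
  77–101 → 25 bp
Sorted largest to smallest: 29, 25, 15, 13, 12, 7 bp.

29, 25, 15, 13, 12, 7 bp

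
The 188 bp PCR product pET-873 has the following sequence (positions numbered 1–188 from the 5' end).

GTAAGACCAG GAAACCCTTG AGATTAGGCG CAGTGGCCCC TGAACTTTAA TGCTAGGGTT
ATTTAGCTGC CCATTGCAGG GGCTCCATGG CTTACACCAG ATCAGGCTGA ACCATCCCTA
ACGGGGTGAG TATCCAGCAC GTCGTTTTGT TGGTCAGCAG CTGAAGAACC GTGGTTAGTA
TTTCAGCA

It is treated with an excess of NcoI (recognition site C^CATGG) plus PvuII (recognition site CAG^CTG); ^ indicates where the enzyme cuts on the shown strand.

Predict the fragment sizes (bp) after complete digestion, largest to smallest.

85, 75, 28 bp

The NcoI site (CCATGG) starts at position 85.
NcoI cuts after the first base of each site, so after position 85.
The PvuII site (CAGCTG) starts at position 158.
PvuII cuts after base 3 of each site, so after position 160.
Combined cut positions: 85, 160.
Linear molecule, 2 cuts → 3 fragments:
  1–85 → 85 bp
  86–160 → 75 bp
  161–188 → 28 bp
Sorted largest to smallest: 85, 75, 28 bp.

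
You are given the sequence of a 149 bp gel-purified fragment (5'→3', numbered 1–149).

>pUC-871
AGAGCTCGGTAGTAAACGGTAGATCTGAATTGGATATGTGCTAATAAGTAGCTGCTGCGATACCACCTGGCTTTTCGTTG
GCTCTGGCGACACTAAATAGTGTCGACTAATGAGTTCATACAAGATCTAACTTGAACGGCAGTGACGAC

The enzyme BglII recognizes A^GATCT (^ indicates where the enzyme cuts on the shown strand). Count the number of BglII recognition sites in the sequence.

AGATCT occurs starting at positions 21, 123.
BglII cuts at 2 sites.

2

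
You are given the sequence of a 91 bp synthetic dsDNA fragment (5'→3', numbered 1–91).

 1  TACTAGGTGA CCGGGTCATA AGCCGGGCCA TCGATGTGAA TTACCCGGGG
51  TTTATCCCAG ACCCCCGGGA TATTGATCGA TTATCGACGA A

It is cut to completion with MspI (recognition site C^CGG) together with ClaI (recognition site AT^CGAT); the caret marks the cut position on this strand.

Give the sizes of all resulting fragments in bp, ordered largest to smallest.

MspI sites (CCGG) start at positions 11, 23, 45, 65.
MspI cuts after the first base of each site, so after positions 11, 23, 45, 65.
ClaI sites (ATCGAT) start at positions 30, 76.
ClaI cuts after base 2 of each site, so after positions 31, 77.
Combined cut positions: 11, 23, 31, 45, 65, 77.
Linear molecule, 6 cuts → 7 fragments:
  1–11 → 11 bp
  12–23 → 12 bp
  24–31 → 8 bp
  32–45 → 14 bp
  46–65 → 20 bp
  66–77 → 12 bp
  78–91 → 14 bp
Sorted largest to smallest: 20, 14, 14, 12, 12, 11, 8 bp.

20, 14, 14, 12, 12, 11, 8 bp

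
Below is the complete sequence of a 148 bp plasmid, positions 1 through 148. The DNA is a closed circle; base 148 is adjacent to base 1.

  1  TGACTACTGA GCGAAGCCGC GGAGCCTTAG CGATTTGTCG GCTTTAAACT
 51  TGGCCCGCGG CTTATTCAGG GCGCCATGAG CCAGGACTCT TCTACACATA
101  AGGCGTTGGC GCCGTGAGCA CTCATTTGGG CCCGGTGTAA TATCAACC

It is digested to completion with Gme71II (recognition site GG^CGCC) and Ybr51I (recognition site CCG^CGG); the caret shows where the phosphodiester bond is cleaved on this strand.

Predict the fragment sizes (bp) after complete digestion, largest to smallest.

58, 38, 38, 14 bp

Gme71II sites (GGCGCC) start at positions 70, 108.
Gme71II cuts after base 2 of each site, so after positions 71, 109.
Ybr51I sites (CCGCGG) start at positions 17, 55.
Ybr51I cuts after base 3 of each site, so after positions 19, 57.
Combined cut positions: 19, 57, 71, 109.
Circular molecule, 4 cuts → 4 fragments:
  20–57 → 38 bp
  58–71 → 14 bp
  72–109 → 38 bp
  110–148 then 1–19 → 39 + 19 = 58 bp
Sorted largest to smallest: 58, 38, 38, 14 bp.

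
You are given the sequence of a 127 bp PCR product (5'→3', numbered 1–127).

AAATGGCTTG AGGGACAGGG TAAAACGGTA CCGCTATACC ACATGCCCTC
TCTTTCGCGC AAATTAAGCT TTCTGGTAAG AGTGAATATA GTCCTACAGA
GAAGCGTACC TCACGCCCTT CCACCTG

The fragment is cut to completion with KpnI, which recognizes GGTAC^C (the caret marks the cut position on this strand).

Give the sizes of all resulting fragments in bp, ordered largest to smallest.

96, 31 bp

The KpnI site (GGTACC) starts at position 27.
KpnI cuts after base 5 of each site (before the last base), so after position 31.
Linear molecule, 1 cut → 2 fragments:
  1–31 → 31 bp
  32–127 → 96 bp
Sorted largest to smallest: 96, 31 bp.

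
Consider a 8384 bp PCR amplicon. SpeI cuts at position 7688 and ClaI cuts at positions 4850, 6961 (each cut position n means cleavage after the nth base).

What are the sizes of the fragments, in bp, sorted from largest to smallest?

4850, 2111, 727, 696 bp

Combined cut positions (sorted): 4850, 6961, 7688.
Linear molecule, 3 cuts → 4 fragments:
  4850 − 0 = 4850 bp
  6961 − 4850 = 2111 bp
  7688 − 6961 = 727 bp
  8384 − 7688 = 696 bp
Sorted largest to smallest: 4850, 2111, 727, 696 bp.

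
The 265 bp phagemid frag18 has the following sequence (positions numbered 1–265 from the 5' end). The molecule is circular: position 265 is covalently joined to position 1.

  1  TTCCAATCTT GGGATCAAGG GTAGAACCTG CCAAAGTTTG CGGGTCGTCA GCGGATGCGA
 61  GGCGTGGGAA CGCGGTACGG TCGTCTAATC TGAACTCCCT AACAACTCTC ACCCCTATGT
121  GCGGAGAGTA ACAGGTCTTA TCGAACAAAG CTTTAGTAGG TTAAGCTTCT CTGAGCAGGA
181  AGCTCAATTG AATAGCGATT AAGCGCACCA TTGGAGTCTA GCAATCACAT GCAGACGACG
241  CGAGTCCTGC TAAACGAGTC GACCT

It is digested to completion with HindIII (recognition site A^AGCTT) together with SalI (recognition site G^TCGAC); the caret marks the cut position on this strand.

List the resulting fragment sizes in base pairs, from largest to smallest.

HindIII sites (AAGCTT) start at positions 148, 163.
HindIII cuts after the first base of each site, so after positions 148, 163.
The SalI site (GTCGAC) starts at position 258.
SalI cuts after the first base of each site, so after position 258.
Combined cut positions: 148, 163, 258.
Circular molecule, 3 cuts → 3 fragments:
  149–163 → 15 bp
  164–258 → 95 bp
  259–265 then 1–148 → 7 + 148 = 155 bp
Sorted largest to smallest: 155, 95, 15 bp.

155, 95, 15 bp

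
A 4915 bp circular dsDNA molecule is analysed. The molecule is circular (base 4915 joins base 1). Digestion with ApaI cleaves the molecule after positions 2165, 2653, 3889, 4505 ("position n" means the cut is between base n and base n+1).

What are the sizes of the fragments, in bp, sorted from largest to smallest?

2575, 1236, 616, 488 bp

Circular molecule, 4 cuts → 4 fragments:
  2653 − 2165 = 488 bp
  3889 − 2653 = 1236 bp
  4505 − 3889 = 616 bp
  wrap: 4915 − 4505 + 2165 = 2575 bp
Sorted largest to smallest: 2575, 1236, 616, 488 bp.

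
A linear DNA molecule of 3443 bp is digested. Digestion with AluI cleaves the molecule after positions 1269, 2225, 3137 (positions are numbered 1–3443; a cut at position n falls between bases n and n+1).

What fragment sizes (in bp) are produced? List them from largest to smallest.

1269, 956, 912, 306 bp

Linear molecule, 3 cuts → 4 fragments:
  1269 − 0 = 1269 bp
  2225 − 1269 = 956 bp
  3137 − 2225 = 912 bp
  3443 − 3137 = 306 bp
Sorted largest to smallest: 1269, 956, 912, 306 bp.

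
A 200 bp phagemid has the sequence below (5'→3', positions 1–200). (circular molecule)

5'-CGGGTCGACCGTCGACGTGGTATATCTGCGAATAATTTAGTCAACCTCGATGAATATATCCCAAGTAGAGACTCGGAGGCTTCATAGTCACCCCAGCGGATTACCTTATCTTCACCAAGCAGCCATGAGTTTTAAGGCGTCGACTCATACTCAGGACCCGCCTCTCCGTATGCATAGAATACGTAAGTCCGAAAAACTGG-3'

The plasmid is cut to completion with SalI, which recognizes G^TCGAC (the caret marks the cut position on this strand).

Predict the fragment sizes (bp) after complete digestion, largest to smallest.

SalI sites (GTCGAC) start at positions 4, 11, 139.
SalI cuts after the first base of each site, so after positions 4, 11, 139.
Circular molecule, 3 cuts → 3 fragments:
  5–11 → 7 bp
  12–139 → 128 bp
  140–200 then 1–4 → 61 + 4 = 65 bp
Sorted largest to smallest: 128, 65, 7 bp.

128, 65, 7 bp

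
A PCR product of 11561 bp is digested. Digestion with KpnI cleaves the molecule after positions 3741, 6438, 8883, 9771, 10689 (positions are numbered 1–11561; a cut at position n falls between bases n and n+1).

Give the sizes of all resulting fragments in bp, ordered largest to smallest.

3741, 2697, 2445, 918, 888, 872 bp

Linear molecule, 5 cuts → 6 fragments:
  3741 − 0 = 3741 bp
  6438 − 3741 = 2697 bp
  8883 − 6438 = 2445 bp
  9771 − 8883 = 888 bp
  10689 − 9771 = 918 bp
  11561 − 10689 = 872 bp
Sorted largest to smallest: 3741, 2697, 2445, 918, 888, 872 bp.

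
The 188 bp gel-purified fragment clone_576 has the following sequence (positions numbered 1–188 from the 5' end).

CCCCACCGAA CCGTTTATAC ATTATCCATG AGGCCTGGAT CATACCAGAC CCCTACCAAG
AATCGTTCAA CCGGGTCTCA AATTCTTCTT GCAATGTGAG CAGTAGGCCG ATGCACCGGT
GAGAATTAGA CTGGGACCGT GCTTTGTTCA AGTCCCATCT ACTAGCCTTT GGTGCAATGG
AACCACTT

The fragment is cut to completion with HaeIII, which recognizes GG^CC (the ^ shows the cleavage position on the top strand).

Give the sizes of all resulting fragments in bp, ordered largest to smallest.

HaeIII sites (GGCC) start at positions 32, 106.
HaeIII cuts after base 2 of each site, so after positions 33, 107.
Linear molecule, 2 cuts → 3 fragments:
  1–33 → 33 bp
  34–107 → 74 bp
  108–188 → 81 bp
Sorted largest to smallest: 81, 74, 33 bp.

81, 74, 33 bp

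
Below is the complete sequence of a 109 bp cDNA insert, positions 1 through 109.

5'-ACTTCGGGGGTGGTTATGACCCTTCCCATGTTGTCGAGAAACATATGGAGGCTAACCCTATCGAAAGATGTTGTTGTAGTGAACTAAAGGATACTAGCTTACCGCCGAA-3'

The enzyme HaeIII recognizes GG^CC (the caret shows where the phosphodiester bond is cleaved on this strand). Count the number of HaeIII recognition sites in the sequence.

0

No occurrence of GGCC is present in the sequence.
HaeIII does not cut: 0 sites.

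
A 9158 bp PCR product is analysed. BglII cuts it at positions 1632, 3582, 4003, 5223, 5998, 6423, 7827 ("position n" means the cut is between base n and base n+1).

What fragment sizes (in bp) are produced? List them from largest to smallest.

Linear molecule, 7 cuts → 8 fragments:
  1632 − 0 = 1632 bp
  3582 − 1632 = 1950 bp
  4003 − 3582 = 421 bp
  5223 − 4003 = 1220 bp
  5998 − 5223 = 775 bp
  6423 − 5998 = 425 bp
  7827 − 6423 = 1404 bp
  9158 − 7827 = 1331 bp
Sorted largest to smallest: 1950, 1632, 1404, 1331, 1220, 775, 425, 421 bp.

1950, 1632, 1404, 1331, 1220, 775, 425, 421 bp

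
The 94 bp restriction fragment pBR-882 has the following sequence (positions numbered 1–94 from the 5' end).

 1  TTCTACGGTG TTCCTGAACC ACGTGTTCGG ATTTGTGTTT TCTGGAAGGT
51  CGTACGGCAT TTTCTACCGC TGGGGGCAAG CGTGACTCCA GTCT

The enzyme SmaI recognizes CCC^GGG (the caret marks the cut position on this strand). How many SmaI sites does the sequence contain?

0

No occurrence of CCCGGG is present in the sequence.
SmaI does not cut: 0 sites.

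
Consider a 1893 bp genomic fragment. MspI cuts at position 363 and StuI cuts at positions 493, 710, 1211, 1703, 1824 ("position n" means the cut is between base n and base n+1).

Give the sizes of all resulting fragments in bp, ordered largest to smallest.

501, 492, 363, 217, 130, 121, 69 bp

Combined cut positions (sorted): 363, 493, 710, 1211, 1703, 1824.
Linear molecule, 6 cuts → 7 fragments:
  363 − 0 = 363 bp
  493 − 363 = 130 bp
  710 − 493 = 217 bp
  1211 − 710 = 501 bp
  1703 − 1211 = 492 bp
  1824 − 1703 = 121 bp
  1893 − 1824 = 69 bp
Sorted largest to smallest: 501, 492, 363, 217, 130, 121, 69 bp.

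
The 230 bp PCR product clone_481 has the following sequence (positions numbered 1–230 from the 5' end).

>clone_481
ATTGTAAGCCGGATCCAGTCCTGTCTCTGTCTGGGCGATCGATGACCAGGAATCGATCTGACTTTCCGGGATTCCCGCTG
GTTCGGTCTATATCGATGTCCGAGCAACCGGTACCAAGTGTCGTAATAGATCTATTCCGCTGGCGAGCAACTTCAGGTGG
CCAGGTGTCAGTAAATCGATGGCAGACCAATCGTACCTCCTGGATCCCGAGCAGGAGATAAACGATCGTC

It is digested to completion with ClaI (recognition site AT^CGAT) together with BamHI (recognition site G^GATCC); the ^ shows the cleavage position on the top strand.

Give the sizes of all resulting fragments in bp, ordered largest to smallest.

83, 40, 28, 28, 26, 14, 11 bp

ClaI sites (ATCGAT) start at positions 38, 52, 92, 175.
ClaI cuts after base 2 of each site, so after positions 39, 53, 93, 176.
BamHI sites (GGATCC) start at positions 11, 202.
BamHI cuts after the first base of each site, so after positions 11, 202.
Combined cut positions: 11, 39, 53, 93, 176, 202.
Linear molecule, 6 cuts → 7 fragments:
  1–11 → 11 bp
  12–39 → 28 bp
  40–53 → 14 bp
  54–93 → 40 bp
  94–176 → 83 bp
  177–202 → 26 bp
  203–230 → 28 bp
Sorted largest to smallest: 83, 40, 28, 28, 26, 14, 11 bp.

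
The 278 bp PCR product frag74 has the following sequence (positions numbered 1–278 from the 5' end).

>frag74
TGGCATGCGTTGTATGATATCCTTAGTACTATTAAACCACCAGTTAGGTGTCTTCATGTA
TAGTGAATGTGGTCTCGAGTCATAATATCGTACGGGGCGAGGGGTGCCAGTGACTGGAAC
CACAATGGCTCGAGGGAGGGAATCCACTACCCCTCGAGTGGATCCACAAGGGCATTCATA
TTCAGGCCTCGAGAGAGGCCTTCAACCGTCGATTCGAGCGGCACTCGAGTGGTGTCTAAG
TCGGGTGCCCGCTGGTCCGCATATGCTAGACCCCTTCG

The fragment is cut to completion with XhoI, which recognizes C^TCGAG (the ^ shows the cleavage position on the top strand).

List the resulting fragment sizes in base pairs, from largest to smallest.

74, 55, 54, 36, 35, 24 bp

XhoI sites (CTCGAG) start at positions 74, 129, 153, 188, 224.
XhoI cuts after the first base of each site, so after positions 74, 129, 153, 188, 224.
Linear molecule, 5 cuts → 6 fragments:
  1–74 → 74 bp
  75–129 → 55 bp
  130–153 → 24 bp
  154–188 → 35 bp
  189–224 → 36 bp
  225–278 → 54 bp
Sorted largest to smallest: 74, 55, 54, 36, 35, 24 bp.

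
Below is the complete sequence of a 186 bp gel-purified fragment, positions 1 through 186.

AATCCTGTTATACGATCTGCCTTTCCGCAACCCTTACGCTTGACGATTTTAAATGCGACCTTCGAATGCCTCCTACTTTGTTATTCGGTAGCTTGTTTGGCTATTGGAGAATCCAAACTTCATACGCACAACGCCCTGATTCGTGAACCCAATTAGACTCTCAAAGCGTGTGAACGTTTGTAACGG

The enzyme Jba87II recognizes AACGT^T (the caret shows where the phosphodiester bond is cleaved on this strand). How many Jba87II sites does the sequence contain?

AACGTT occurs starting at position 173.
Jba87II cuts at 1 site.

1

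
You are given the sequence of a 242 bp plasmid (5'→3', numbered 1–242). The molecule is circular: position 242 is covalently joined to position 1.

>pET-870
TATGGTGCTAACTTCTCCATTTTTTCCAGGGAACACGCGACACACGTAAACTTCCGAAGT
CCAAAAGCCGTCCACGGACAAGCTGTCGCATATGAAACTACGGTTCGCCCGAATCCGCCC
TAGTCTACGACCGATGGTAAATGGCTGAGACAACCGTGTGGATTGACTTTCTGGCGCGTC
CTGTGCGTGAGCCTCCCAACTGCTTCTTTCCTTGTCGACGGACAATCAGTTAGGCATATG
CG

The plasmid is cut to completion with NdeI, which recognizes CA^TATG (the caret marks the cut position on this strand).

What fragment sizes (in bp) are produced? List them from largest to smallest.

NdeI sites (CATATG) start at positions 89, 235.
NdeI cuts after base 2 of each site, so after positions 90, 236.
Circular molecule, 2 cuts → 2 fragments:
  91–236 → 146 bp
  237–242 then 1–90 → 6 + 90 = 96 bp
Sorted largest to smallest: 146, 96 bp.

146, 96 bp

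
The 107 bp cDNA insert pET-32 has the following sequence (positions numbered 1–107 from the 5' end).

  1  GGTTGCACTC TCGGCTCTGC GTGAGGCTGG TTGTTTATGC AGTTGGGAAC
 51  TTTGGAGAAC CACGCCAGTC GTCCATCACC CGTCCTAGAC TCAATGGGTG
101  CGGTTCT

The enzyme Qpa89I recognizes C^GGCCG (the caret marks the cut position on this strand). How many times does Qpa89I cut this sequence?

0

No occurrence of CGGCCG is present in the sequence.
Qpa89I does not cut: 0 sites.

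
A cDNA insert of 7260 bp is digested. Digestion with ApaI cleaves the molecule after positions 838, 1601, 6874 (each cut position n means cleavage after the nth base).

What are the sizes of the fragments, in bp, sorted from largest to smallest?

5273, 838, 763, 386 bp

Linear molecule, 3 cuts → 4 fragments:
  838 − 0 = 838 bp
  1601 − 838 = 763 bp
  6874 − 1601 = 5273 bp
  7260 − 6874 = 386 bp
Sorted largest to smallest: 5273, 838, 763, 386 bp.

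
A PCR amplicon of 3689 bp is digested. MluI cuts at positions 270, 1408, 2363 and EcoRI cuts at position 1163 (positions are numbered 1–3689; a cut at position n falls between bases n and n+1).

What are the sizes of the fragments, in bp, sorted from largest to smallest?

Combined cut positions (sorted): 270, 1163, 1408, 2363.
Linear molecule, 4 cuts → 5 fragments:
  270 − 0 = 270 bp
  1163 − 270 = 893 bp
  1408 − 1163 = 245 bp
  2363 − 1408 = 955 bp
  3689 − 2363 = 1326 bp
Sorted largest to smallest: 1326, 955, 893, 270, 245 bp.

1326, 955, 893, 270, 245 bp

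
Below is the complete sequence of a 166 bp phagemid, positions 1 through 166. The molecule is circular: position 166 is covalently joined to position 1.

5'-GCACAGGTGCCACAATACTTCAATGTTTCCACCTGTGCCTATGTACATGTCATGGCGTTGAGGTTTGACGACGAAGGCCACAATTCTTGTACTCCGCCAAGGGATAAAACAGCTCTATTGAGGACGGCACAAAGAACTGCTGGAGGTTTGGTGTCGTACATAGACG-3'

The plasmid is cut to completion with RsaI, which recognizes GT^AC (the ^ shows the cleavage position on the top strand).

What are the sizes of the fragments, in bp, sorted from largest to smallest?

RsaI sites (GTAC) start at positions 43, 89, 156.
RsaI cuts after base 2 of each site, so after positions 44, 90, 157.
Circular molecule, 3 cuts → 3 fragments:
  45–90 → 46 bp
  91–157 → 67 bp
  158–166 then 1–44 → 9 + 44 = 53 bp
Sorted largest to smallest: 67, 53, 46 bp.

67, 53, 46 bp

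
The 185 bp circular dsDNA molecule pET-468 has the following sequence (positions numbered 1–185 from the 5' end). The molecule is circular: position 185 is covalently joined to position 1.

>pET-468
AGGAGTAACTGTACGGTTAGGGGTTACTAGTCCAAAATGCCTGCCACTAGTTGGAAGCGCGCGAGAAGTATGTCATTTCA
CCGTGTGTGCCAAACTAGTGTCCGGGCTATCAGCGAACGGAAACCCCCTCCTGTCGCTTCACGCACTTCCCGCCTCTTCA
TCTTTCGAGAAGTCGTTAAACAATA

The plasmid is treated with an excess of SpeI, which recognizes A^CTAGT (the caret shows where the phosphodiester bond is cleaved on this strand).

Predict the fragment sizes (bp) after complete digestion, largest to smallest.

SpeI sites (ACTAGT) start at positions 26, 46, 94.
SpeI cuts after the first base of each site, so after positions 26, 46, 94.
Circular molecule, 3 cuts → 3 fragments:
  27–46 → 20 bp
  47–94 → 48 bp
  95–185 then 1–26 → 91 + 26 = 117 bp
Sorted largest to smallest: 117, 48, 20 bp.

117, 48, 20 bp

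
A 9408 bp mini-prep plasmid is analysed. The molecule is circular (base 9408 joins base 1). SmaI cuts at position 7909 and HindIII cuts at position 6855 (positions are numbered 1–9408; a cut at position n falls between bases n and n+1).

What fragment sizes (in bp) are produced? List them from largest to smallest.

8354, 1054 bp

Combined cut positions (sorted): 6855, 7909.
Circular molecule, 2 cuts → 2 fragments:
  7909 − 6855 = 1054 bp
  wrap: 9408 − 7909 + 6855 = 8354 bp
Sorted largest to smallest: 8354, 1054 bp.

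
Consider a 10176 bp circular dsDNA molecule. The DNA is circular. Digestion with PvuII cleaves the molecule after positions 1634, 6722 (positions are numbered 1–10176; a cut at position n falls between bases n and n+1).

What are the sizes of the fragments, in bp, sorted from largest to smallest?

5088, 5088 bp

Circular molecule, 2 cuts → 2 fragments:
  6722 − 1634 = 5088 bp
  wrap: 10176 − 6722 + 1634 = 5088 bp
Sorted largest to smallest: 5088, 5088 bp.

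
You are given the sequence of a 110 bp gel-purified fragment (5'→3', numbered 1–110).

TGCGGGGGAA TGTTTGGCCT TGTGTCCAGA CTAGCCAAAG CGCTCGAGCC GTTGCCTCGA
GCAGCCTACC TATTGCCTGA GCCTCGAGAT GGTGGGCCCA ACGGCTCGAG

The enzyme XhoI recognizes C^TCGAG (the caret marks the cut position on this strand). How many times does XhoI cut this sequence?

4

CTCGAG occurs starting at positions 43, 56, 83, 105.
XhoI cuts at 4 sites.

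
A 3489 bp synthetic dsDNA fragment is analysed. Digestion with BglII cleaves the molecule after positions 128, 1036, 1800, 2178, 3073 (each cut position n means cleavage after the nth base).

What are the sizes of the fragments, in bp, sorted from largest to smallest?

908, 895, 764, 416, 378, 128 bp

Linear molecule, 5 cuts → 6 fragments:
  128 − 0 = 128 bp
  1036 − 128 = 908 bp
  1800 − 1036 = 764 bp
  2178 − 1800 = 378 bp
  3073 − 2178 = 895 bp
  3489 − 3073 = 416 bp
Sorted largest to smallest: 908, 895, 764, 416, 378, 128 bp.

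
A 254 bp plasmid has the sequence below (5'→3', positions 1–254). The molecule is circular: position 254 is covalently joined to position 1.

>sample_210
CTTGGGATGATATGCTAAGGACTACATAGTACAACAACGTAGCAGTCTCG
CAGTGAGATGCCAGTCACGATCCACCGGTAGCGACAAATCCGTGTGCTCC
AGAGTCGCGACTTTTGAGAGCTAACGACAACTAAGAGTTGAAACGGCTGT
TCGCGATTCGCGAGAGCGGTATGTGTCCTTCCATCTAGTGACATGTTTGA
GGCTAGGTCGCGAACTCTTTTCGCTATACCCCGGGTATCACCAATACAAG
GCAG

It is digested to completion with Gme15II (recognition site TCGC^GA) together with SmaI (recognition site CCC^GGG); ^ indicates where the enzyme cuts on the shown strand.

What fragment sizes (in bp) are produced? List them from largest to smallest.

130, 50, 46, 21, 7 bp

Gme15II sites (TCGCGA) start at positions 105, 151, 158, 208.
Gme15II cuts after base 4 of each site, so after positions 108, 154, 161, 211.
The SmaI site (CCCGGG) starts at position 230.
SmaI cuts after base 3 of each site, so after position 232.
Combined cut positions: 108, 154, 161, 211, 232.
Circular molecule, 5 cuts → 5 fragments:
  109–154 → 46 bp
  155–161 → 7 bp
  162–211 → 50 bp
  212–232 → 21 bp
  233–254 then 1–108 → 22 + 108 = 130 bp
Sorted largest to smallest: 130, 50, 46, 21, 7 bp.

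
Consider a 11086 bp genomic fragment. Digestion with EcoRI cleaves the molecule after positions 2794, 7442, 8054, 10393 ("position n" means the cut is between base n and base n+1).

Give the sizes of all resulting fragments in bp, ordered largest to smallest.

4648, 2794, 2339, 693, 612 bp

Linear molecule, 4 cuts → 5 fragments:
  2794 − 0 = 2794 bp
  7442 − 2794 = 4648 bp
  8054 − 7442 = 612 bp
  10393 − 8054 = 2339 bp
  11086 − 10393 = 693 bp
Sorted largest to smallest: 4648, 2794, 2339, 693, 612 bp.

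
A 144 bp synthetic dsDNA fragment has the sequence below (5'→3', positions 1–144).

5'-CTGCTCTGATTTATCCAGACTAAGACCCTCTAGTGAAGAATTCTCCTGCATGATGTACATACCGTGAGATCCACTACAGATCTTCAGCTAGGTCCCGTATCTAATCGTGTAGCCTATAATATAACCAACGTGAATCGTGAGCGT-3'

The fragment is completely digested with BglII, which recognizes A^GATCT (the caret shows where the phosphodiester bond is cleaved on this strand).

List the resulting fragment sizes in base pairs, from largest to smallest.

78, 66 bp

The BglII site (AGATCT) starts at position 78.
BglII cuts after the first base of each site, so after position 78.
Linear molecule, 1 cut → 2 fragments:
  1–78 → 78 bp
  79–144 → 66 bp
Sorted largest to smallest: 78, 66 bp.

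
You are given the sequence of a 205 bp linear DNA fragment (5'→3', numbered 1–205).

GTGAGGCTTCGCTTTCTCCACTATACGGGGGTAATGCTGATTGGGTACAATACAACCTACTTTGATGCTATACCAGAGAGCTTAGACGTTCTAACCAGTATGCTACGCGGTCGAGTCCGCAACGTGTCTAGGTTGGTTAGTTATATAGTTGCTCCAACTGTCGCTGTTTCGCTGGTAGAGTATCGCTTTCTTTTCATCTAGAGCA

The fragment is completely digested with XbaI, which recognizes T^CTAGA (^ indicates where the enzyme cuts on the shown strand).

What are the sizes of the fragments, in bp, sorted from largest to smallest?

197, 8 bp

The XbaI site (TCTAGA) starts at position 197.
XbaI cuts after the first base of each site, so after position 197.
Linear molecule, 1 cut → 2 fragments:
  1–197 → 197 bp
  198–205 → 8 bp
Sorted largest to smallest: 197, 8 bp.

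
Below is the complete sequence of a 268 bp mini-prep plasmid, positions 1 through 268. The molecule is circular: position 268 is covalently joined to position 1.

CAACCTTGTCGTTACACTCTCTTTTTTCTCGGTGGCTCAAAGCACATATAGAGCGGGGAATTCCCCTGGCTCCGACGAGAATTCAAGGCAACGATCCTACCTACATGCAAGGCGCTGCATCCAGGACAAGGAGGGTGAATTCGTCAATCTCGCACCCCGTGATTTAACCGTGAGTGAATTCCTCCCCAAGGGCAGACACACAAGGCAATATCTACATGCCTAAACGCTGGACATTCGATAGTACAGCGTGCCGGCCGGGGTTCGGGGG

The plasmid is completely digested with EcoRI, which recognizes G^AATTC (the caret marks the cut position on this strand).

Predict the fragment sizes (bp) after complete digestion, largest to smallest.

150, 58, 39, 21 bp

EcoRI sites (GAATTC) start at positions 58, 79, 137, 176.
EcoRI cuts after the first base of each site, so after positions 58, 79, 137, 176.
Circular molecule, 4 cuts → 4 fragments:
  59–79 → 21 bp
  80–137 → 58 bp
  138–176 → 39 bp
  177–268 then 1–58 → 92 + 58 = 150 bp
Sorted largest to smallest: 150, 58, 39, 21 bp.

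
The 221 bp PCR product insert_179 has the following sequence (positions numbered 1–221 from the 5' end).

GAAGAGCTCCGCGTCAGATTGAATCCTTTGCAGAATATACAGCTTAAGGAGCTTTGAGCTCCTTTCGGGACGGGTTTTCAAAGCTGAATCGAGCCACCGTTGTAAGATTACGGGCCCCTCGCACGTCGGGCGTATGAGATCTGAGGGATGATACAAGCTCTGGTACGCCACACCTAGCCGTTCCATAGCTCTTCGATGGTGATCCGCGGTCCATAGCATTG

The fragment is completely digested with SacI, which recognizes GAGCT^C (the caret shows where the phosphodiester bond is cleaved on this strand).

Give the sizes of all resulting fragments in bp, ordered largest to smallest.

SacI sites (GAGCTC) start at positions 4, 56.
SacI cuts after base 5 of each site (before the last base), so after positions 8, 60.
Linear molecule, 2 cuts → 3 fragments:
  1–8 → 8 bp
  9–60 → 52 bp
  61–221 → 161 bp
Sorted largest to smallest: 161, 52, 8 bp.

161, 52, 8 bp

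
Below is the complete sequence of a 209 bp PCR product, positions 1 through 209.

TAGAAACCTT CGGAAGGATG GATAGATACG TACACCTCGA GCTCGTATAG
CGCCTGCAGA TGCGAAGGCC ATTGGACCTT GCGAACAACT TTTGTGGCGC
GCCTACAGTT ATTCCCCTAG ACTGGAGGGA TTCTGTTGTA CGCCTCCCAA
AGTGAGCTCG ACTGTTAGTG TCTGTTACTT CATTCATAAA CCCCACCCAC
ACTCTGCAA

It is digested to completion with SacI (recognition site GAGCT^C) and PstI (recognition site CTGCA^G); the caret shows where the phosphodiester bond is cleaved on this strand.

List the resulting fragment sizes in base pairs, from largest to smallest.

SacI sites (GAGCTC) start at positions 39, 154.
SacI cuts after base 5 of each site (before the last base), so after positions 43, 158.
The PstI site (CTGCAG) starts at position 54.
PstI cuts after base 5 of each site (before the last base), so after position 58.
Combined cut positions: 43, 58, 158.
Linear molecule, 3 cuts → 4 fragments:
  1–43 → 43 bp
  44–58 → 15 bp
  59–158 → 100 bp
  159–209 → 51 bp
Sorted largest to smallest: 100, 51, 43, 15 bp.

100, 51, 43, 15 bp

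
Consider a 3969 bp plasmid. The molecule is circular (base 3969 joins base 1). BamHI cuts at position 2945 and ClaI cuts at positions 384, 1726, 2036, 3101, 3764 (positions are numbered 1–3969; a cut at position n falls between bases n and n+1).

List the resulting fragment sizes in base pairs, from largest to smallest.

Combined cut positions (sorted): 384, 1726, 2036, 2945, 3101, 3764.
Circular molecule, 6 cuts → 6 fragments:
  1726 − 384 = 1342 bp
  2036 − 1726 = 310 bp
  2945 − 2036 = 909 bp
  3101 − 2945 = 156 bp
  3764 − 3101 = 663 bp
  wrap: 3969 − 3764 + 384 = 589 bp
Sorted largest to smallest: 1342, 909, 663, 589, 310, 156 bp.

1342, 909, 663, 589, 310, 156 bp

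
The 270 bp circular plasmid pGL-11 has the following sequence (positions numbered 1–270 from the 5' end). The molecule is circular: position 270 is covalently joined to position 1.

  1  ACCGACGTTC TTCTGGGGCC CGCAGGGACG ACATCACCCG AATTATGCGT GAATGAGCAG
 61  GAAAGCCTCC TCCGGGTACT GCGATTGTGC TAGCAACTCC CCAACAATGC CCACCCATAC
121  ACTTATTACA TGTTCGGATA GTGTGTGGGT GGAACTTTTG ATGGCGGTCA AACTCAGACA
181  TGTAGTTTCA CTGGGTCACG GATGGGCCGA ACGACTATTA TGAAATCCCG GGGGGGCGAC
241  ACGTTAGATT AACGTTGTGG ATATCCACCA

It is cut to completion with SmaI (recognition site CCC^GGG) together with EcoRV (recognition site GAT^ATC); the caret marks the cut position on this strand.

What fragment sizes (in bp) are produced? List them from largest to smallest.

The SmaI site (CCCGGG) starts at position 227.
SmaI cuts after base 3 of each site, so after position 229.
The EcoRV site (GATATC) starts at position 260.
EcoRV cuts after base 3 of each site, so after position 262.
Combined cut positions: 229, 262.
Circular molecule, 2 cuts → 2 fragments:
  230–262 → 33 bp
  263–270 then 1–229 → 8 + 229 = 237 bp
Sorted largest to smallest: 237, 33 bp.

237, 33 bp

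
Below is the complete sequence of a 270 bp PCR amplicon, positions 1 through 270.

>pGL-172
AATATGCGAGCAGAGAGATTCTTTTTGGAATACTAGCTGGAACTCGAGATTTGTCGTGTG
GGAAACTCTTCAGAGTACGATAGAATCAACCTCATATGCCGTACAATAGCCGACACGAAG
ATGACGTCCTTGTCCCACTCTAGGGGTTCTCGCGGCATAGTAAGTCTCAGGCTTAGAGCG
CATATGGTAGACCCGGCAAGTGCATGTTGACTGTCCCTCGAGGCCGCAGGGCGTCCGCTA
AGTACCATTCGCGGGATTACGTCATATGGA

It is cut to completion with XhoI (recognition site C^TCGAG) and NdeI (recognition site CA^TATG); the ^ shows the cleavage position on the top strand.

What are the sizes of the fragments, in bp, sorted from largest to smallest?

88, 51, 47, 43, 35, 6 bp

XhoI sites (CTCGAG) start at positions 43, 217.
XhoI cuts after the first base of each site, so after positions 43, 217.
NdeI sites (CATATG) start at positions 93, 181, 263.
NdeI cuts after base 2 of each site, so after positions 94, 182, 264.
Combined cut positions: 43, 94, 182, 217, 264.
Linear molecule, 5 cuts → 6 fragments:
  1–43 → 43 bp
  44–94 → 51 bp
  95–182 → 88 bp
  183–217 → 35 bp
  218–264 → 47 bp
  265–270 → 6 bp
Sorted largest to smallest: 88, 51, 47, 43, 35, 6 bp.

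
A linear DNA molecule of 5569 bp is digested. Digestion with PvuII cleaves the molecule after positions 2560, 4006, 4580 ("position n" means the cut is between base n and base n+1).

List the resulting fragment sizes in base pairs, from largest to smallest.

2560, 1446, 989, 574 bp

Linear molecule, 3 cuts → 4 fragments:
  2560 − 0 = 2560 bp
  4006 − 2560 = 1446 bp
  4580 − 4006 = 574 bp
  5569 − 4580 = 989 bp
Sorted largest to smallest: 2560, 1446, 989, 574 bp.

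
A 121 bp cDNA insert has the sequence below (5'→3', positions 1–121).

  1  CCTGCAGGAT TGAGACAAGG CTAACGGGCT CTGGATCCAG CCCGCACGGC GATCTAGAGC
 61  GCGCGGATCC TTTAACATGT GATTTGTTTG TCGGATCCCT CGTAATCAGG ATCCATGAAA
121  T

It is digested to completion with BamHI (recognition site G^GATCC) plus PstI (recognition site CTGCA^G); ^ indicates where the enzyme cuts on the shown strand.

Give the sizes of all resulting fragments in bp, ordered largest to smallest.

32, 28, 27, 16, 12, 6 bp

BamHI sites (GGATCC) start at positions 33, 65, 93, 109.
BamHI cuts after the first base of each site, so after positions 33, 65, 93, 109.
The PstI site (CTGCAG) starts at position 2.
PstI cuts after base 5 of each site (before the last base), so after position 6.
Combined cut positions: 6, 33, 65, 93, 109.
Linear molecule, 5 cuts → 6 fragments:
  1–6 → 6 bp
  7–33 → 27 bp
  34–65 → 32 bp
  66–93 → 28 bp
  94–109 → 16 bp
  110–121 → 12 bp
Sorted largest to smallest: 32, 28, 27, 16, 12, 6 bp.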